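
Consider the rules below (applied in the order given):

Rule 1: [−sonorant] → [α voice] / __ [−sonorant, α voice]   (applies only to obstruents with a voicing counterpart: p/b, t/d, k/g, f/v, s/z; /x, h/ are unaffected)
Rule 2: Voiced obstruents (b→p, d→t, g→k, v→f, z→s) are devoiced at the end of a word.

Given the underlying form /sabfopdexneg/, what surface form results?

sapfobdexnek

Rule 1 (regressive voicing assimilation): /b/ precedes the voiceless obstruent /f/, so it devoices to [p] by assimilation. /p/ precedes the voiced obstruent /d/, so it voices to [b] by assimilation. /sabfopdexneg/ → sapfobdexneg.
Rule 2 (final devoicing): /g/ is a voiced obstruent in word-final position, so it devoices to [k]. /sapfobdexneg/ → sapfobdexnek.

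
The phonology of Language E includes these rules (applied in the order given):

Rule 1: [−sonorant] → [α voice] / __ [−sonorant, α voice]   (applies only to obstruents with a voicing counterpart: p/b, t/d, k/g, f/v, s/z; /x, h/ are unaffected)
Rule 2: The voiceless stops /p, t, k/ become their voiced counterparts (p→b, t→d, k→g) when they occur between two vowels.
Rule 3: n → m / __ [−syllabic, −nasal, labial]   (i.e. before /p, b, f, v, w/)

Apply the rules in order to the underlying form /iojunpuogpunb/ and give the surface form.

iojumpuokpumb

Rule 1 (regressive voicing assimilation): /g/ precedes the voiceless obstruent /p/, so it devoices to [k] by assimilation. /iojunpuogpunb/ → iojunpuokpunb.
Rule 2 (intervocalic voicing): no segment meets the environment; /iojunpuokpunb/ is unchanged.
Rule 3 (nasal place assimilation): /n/ precedes the labial consonant /p/, so it assimilates in place to [m]. /n/ precedes the labial consonant /b/, so it assimilates in place to [m]. /iojunpuokpunb/ → iojumpuokpumb.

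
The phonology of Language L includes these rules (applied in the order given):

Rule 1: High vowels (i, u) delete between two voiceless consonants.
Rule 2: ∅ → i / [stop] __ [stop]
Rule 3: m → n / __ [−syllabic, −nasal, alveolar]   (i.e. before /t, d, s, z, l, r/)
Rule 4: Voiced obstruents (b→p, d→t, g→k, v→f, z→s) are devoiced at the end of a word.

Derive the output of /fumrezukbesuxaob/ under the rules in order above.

Rule 1 (high vowel syncope): /u/ is a high vowel flanked by voiceless consonants /s/ and /x/, so it deletes. /fumrezukbesuxaob/ → fumrezukbesxaob.
Rule 2 (stop-cluster i-epenthesis): /k/ and /b/ form a stop–stop cluster, so [i] is inserted between them. /fumrezukbesxaob/ → fumrezukibesxaob.
Rule 3 (nasal place assimilation): /m/ precedes the alveolar consonant /r/, so it assimilates in place to [n]. /fumrezukibesxaob/ → funrezukibesxaob.
Rule 4 (final devoicing): /b/ is a voiced obstruent in word-final position, so it devoices to [p]. /funrezukibesxaob/ → funrezukibesxaop.

funrezukibesxaop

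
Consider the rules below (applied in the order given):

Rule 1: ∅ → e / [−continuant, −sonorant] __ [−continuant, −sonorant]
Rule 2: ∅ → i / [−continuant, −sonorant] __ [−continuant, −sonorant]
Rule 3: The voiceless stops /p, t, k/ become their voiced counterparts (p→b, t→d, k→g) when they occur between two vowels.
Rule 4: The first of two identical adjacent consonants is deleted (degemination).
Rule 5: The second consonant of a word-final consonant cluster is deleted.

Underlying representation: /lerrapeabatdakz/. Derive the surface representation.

lerabeabadedak

Rule 1 (stop-cluster e-epenthesis): /t/ and /d/ form a stop–stop cluster, so [e] is inserted between them. /lerrapeabatdakz/ → lerrapeabatedakz.
Rule 2 (stop-cluster i-epenthesis): no segment meets the environment; /lerrapeabatedakz/ is unchanged.
Rule 3 (intervocalic voicing): /p/ is a voiceless stop between vowels /a/ and /e/, so it voices to [b]. /t/ is a voiceless stop between vowels /a/ and /e/, so it voices to [d]. /lerrapeabatedakz/ → lerrabeabadedakz.
Rule 4 (degemination): /rr/ is a geminate; the first /r/ deletes. /lerrabeabadedakz/ → lerabeabadedakz.
Rule 5 (final cluster simplification): /z/ is the second consonant of a word-final cluster /kz/, so it deletes. /lerabeabadedakz/ → lerabeabadedak.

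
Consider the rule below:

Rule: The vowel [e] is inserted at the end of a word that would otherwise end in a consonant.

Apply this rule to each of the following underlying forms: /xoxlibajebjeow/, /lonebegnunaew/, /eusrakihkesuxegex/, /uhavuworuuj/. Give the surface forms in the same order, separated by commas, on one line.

xoxlibajebjeowe, lonebegnunaewe, eusrakihkesuxegexe, uhavuworuuje

/xoxlibajebjeow/: the form ends in the consonant /w/, so [e] is inserted word-finally. → [xoxlibajebjeowe].
/lonebegnunaew/: the form ends in the consonant /w/, so [e] is inserted word-finally. → [lonebegnunaewe].
/eusrakihkesuxegex/: the form ends in the consonant /x/, so [e] is inserted word-finally. → [eusrakihkesuxegexe].
/uhavuworuuj/: the form ends in the consonant /j/, so [e] is inserted word-finally. → [uhavuworuuje].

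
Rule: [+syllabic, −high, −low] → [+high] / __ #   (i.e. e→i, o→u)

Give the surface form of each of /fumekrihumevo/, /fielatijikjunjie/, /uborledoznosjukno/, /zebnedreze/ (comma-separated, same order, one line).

/fumekrihumevo/: /o/ is a mid vowel in word-final position, so it raises to [u]. → [fumekrihumevu].
/fielatijikjunjie/: /e/ is a mid vowel in word-final position, so it raises to [i]. → [fielatijikjunjii].
/uborledoznosjukno/: /o/ is a mid vowel in word-final position, so it raises to [u]. → [uborledoznosjuknu].
/zebnedreze/: /e/ is a mid vowel in word-final position, so it raises to [i]. → [zebnedrezi].

fumekrihumevu, fielatijikjunjii, uborledoznosjuknu, zebnedrezi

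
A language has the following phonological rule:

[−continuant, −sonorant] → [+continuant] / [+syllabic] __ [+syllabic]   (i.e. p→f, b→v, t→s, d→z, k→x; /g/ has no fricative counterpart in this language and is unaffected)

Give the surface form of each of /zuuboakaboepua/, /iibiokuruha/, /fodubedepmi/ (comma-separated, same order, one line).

zuuvoaxavoefua, iivioxuruha, fozuvezepmi

/zuuboakaboepua/: /b/ is a stop between vowels /u/ and /o/, so it spirantizes to the fricative [v]. /k/ is a stop between vowels /a/ and /a/, so it spirantizes to the fricative [x]. /b/ is a stop between vowels /a/ and /o/, so it spirantizes to the fricative [v]. /p/ is a stop between vowels /e/ and /u/, so it spirantizes to the fricative [f]. → [zuuvoaxavoefua].
/iibiokuruha/: /b/ is a stop between vowels /i/ and /i/, so it spirantizes to the fricative [v]. /k/ is a stop between vowels /o/ and /u/, so it spirantizes to the fricative [x]. → [iivioxuruha].
/fodubedepmi/: /d/ is a stop between vowels /o/ and /u/, so it spirantizes to the fricative [z]. /b/ is a stop between vowels /u/ and /e/, so it spirantizes to the fricative [v]. /d/ is a stop between vowels /e/ and /e/, so it spirantizes to the fricative [z]. → [fozuvezepmi].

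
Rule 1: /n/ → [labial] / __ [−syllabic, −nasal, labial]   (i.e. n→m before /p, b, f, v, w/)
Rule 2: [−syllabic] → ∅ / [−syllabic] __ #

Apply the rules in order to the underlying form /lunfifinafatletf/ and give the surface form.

lumfifinafatlet

Rule 1 (nasal place assimilation): /n/ precedes the labial consonant /f/, so it assimilates in place to [m]. /lunfifinafatletf/ → lumfifinafatletf.
Rule 2 (final cluster simplification): /f/ is the second consonant of a word-final cluster /tf/, so it deletes. /lumfifinafatletf/ → lumfifinafatlet.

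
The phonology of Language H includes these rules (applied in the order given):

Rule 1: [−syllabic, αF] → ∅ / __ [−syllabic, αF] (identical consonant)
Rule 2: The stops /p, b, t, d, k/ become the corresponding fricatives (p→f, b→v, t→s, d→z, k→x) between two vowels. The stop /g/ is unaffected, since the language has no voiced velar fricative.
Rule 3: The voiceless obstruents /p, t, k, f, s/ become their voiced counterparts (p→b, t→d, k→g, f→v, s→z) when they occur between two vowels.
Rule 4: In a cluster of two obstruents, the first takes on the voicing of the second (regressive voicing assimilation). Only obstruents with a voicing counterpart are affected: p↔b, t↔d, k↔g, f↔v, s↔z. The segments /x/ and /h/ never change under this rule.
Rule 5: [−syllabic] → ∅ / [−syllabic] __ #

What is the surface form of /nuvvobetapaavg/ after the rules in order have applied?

Rule 1 (degemination): /vv/ is a geminate; the first /v/ deletes. /nuvvobetapaavg/ → nuvobetapaavg.
Rule 2 (intervocalic spirantization): /b/ is a stop between vowels /o/ and /e/, so it spirantizes to the fricative [v]. /t/ is a stop between vowels /e/ and /a/, so it spirantizes to the fricative [s]. /p/ is a stop between vowels /a/ and /a/, so it spirantizes to the fricative [f]. /nuvobetapaavg/ → nuvovesafaavg.
Rule 3 (intervocalic voicing): /s/ is a voiceless obstruent between vowels /e/ and /a/, so it voices to [z]. /f/ is a voiceless obstruent between vowels /a/ and /a/, so it voices to [v]. /nuvovesafaavg/ → nuvovezavaavg.
Rule 4 (regressive voicing assimilation): no segment meets the environment; /nuvovezavaavg/ is unchanged.
Rule 5 (final cluster simplification): /g/ is the second consonant of a word-final cluster /vg/, so it deletes. /nuvovezavaavg/ → nuvovezavaav.

nuvovezavaav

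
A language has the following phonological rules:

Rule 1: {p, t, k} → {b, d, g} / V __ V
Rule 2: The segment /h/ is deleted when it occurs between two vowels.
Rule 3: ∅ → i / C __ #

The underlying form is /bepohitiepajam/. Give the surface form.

beboidiebajami

Rule 1 (intervocalic voicing): /p/ is a voiceless stop between vowels /e/ and /o/, so it voices to [b]. /t/ is a voiceless stop between vowels /i/ and /i/, so it voices to [d]. /p/ is a voiceless stop between vowels /e/ and /a/, so it voices to [b]. /bepohitiepajam/ → bebohidiebajam.
Rule 2 (intervocalic h-deletion): /h/ occurs between vowels /o/ and /i/, so it deletes. /bebohidiebajam/ → beboidiebajam.
Rule 3 (final i-epenthesis): the form ends in the consonant /m/, so [i] is inserted word-finally. /beboidiebajam/ → beboidiebajami.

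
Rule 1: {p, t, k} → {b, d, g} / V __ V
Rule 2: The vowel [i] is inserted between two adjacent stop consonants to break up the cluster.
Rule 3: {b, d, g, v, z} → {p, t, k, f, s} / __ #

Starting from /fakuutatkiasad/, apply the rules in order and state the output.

Rule 1 (intervocalic voicing): /k/ is a voiceless stop between vowels /a/ and /u/, so it voices to [g]. /t/ is a voiceless stop between vowels /u/ and /a/, so it voices to [d]. /fakuutatkiasad/ → faguudatkiasad.
Rule 2 (stop-cluster i-epenthesis): /t/ and /k/ form a stop–stop cluster, so [i] is inserted between them. /faguudatkiasad/ → faguudatikiasad.
Rule 3 (final devoicing): /d/ is a voiced obstruent in word-final position, so it devoices to [t]. /faguudatikiasad/ → faguudatikiasat.

faguudatikiasat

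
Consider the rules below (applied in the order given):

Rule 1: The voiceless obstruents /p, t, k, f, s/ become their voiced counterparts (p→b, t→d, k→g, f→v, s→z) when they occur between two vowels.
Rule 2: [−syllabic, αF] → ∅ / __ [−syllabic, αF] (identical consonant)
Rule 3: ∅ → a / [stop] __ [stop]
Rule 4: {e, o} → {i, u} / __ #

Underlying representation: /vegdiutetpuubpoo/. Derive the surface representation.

vegadiudetapuubapou

Rule 1 (intervocalic voicing): /t/ is a voiceless obstruent between vowels /u/ and /e/, so it voices to [d]. /vegdiutetpuubpoo/ → vegdiudetpuubpoo.
Rule 2 (degemination): no segment meets the environment; /vegdiudetpuubpoo/ is unchanged.
Rule 3 (stop-cluster a-epenthesis): /g/ and /d/ form a stop–stop cluster, so [a] is inserted between them. /t/ and /p/ form a stop–stop cluster, so [a] is inserted between them. /b/ and /p/ form a stop–stop cluster, so [a] is inserted between them. /vegdiudetpuubpoo/ → vegadiudetapuubapoo.
Rule 4 (final vowel raising): /o/ is a mid vowel in word-final position, so it raises to [u]. /vegadiudetapuubapoo/ → vegadiudetapuubapou.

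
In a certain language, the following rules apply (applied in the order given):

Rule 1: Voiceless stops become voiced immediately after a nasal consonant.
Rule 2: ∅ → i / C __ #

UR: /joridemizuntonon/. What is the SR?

Rule 1 (post-nasal voicing): /t/ is a voiceless stop immediately after the nasal /n/, so it voices to [d]. /joridemizuntonon/ → joridemizundonon.
Rule 2 (final i-epenthesis): the form ends in the consonant /n/, so [i] is inserted word-finally. /joridemizundonon/ → joridemizundononi.

joridemizundononi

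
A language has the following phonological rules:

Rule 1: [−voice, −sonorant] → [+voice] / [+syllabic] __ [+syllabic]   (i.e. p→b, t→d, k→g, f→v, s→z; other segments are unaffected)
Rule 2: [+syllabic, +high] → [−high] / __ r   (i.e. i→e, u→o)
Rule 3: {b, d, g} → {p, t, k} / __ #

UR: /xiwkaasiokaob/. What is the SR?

xiwkaaziogaop

Rule 1 (intervocalic voicing): /s/ is a voiceless obstruent between vowels /a/ and /i/, so it voices to [z]. /k/ is a voiceless obstruent between vowels /o/ and /a/, so it voices to [g]. /xiwkaasiokaob/ → xiwkaaziogaob.
Rule 2 (pre-rhotic lowering): no segment meets the environment; /xiwkaaziogaob/ is unchanged.
Rule 3 (final devoicing): /b/ is a voiced stop in word-final position, so it devoices to [p]. /xiwkaaziogaob/ → xiwkaaziogaop.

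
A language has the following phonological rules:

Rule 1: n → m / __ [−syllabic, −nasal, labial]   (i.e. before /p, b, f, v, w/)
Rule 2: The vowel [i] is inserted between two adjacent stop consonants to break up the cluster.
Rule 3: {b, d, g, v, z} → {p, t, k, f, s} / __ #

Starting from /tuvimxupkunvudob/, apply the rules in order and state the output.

Rule 1 (nasal place assimilation): /n/ precedes the labial consonant /v/, so it assimilates in place to [m]. /tuvimxupkunvudob/ → tuvimxupkumvudob.
Rule 2 (stop-cluster i-epenthesis): /p/ and /k/ form a stop–stop cluster, so [i] is inserted between them. /tuvimxupkumvudob/ → tuvimxupikumvudob.
Rule 3 (final devoicing): /b/ is a voiced obstruent in word-final position, so it devoices to [p]. /tuvimxupikumvudob/ → tuvimxupikumvudop.

tuvimxupikumvudop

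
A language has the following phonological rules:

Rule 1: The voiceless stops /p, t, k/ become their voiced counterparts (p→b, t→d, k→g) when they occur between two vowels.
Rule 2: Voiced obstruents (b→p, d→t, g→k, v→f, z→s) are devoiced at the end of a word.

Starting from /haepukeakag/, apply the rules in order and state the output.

Rule 1 (intervocalic voicing): /p/ is a voiceless stop between vowels /e/ and /u/, so it voices to [b]. /k/ is a voiceless stop between vowels /u/ and /e/, so it voices to [g]. /k/ is a voiceless stop between vowels /a/ and /a/, so it voices to [g]. /haepukeakag/ → haebugeagag.
Rule 2 (final devoicing): /g/ is a voiced obstruent in word-final position, so it devoices to [k]. /haebugeagag/ → haebugeagak.

haebugeagak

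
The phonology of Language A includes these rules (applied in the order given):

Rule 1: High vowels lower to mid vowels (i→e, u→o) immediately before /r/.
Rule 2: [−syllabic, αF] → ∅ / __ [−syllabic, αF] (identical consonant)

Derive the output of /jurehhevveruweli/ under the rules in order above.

Rule 1 (pre-rhotic lowering): /u/ is a high vowel immediately before /r/, so it lowers to [o]. /jurehhevveruweli/ → jorehhevveruweli.
Rule 2 (degemination): /hh/ is a geminate; the first /h/ deletes. /vv/ is a geminate; the first /v/ deletes. /jorehhevveruweli/ → joreheveruweli.

joreheveruweli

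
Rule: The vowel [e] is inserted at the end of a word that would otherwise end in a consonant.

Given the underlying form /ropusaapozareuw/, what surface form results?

the form ends in the consonant /w/, so [e] is inserted word-finally.
Surface form: [ropusaapozareuwe].

ropusaapozareuwe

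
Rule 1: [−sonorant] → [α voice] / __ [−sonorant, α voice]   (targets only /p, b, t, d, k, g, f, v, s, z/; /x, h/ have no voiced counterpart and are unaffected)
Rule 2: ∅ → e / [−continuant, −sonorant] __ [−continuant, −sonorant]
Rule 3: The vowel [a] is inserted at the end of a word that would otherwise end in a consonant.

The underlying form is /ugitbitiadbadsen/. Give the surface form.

Rule 1 (regressive voicing assimilation): /t/ precedes the voiced obstruent /b/, so it voices to [d] by assimilation. /d/ precedes the voiceless obstruent /s/, so it devoices to [t] by assimilation. /ugitbitiadbadsen/ → ugidbitiadbatsen.
Rule 2 (stop-cluster e-epenthesis): /d/ and /b/ form a stop–stop cluster, so [e] is inserted between them. /d/ and /b/ form a stop–stop cluster, so [e] is inserted between them. /ugidbitiadbatsen/ → ugidebitiadebatsen.
Rule 3 (final a-epenthesis): the form ends in the consonant /n/, so [a] is inserted word-finally. /ugidebitiadebatsen/ → ugidebitiadebatsena.

ugidebitiadebatsena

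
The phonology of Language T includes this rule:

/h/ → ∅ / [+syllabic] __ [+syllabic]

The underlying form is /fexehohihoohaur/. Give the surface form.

fexeoiooaur

/h/ occurs between vowels /e/ and /o/, so it deletes.
/h/ occurs between vowels /o/ and /i/, so it deletes.
/h/ occurs between vowels /i/ and /o/, so it deletes.
/h/ occurs between vowels /o/ and /a/, so it deletes.
Surface form: [fexeoiooaur].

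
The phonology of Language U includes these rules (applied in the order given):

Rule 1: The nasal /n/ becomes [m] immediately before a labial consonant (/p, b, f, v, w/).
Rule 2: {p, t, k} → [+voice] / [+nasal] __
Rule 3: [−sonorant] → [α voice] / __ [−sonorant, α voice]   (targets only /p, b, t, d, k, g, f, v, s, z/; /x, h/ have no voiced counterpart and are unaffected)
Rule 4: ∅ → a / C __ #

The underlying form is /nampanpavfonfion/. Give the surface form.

Rule 1 (nasal place assimilation): /n/ precedes the labial consonant /p/, so it assimilates in place to [m]. /n/ precedes the labial consonant /f/, so it assimilates in place to [m]. /nampanpavfonfion/ → nampampavfomfion.
Rule 2 (post-nasal voicing): /p/ is a voiceless stop immediately after the nasal /m/, so it voices to [b]. /p/ is a voiceless stop immediately after the nasal /m/, so it voices to [b]. /nampampavfomfion/ → nambambavfomfion.
Rule 3 (regressive voicing assimilation): /v/ precedes the voiceless obstruent /f/, so it devoices to [f] by assimilation. /nambambavfomfion/ → nambambaffomfion.
Rule 4 (final a-epenthesis): the form ends in the consonant /n/, so [a] is inserted word-finally. /nambambaffomfion/ → nambambaffomfiona.

nambambaffomfiona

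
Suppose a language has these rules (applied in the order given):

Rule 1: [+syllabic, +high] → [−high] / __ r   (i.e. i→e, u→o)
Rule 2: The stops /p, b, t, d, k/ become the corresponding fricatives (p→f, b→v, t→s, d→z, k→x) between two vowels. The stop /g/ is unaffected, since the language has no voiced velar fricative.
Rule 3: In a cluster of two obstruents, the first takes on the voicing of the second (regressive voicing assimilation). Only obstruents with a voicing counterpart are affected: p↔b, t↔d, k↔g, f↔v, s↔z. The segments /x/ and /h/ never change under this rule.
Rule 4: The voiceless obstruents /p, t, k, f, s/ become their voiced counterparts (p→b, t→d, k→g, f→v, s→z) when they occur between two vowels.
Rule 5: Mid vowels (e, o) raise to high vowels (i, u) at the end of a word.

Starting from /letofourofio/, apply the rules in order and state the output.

Rule 1 (pre-rhotic lowering): /u/ is a high vowel immediately before /r/, so it lowers to [o]. /letofourofio/ → letofoorofio.
Rule 2 (intervocalic spirantization): /t/ is a stop between vowels /e/ and /o/, so it spirantizes to the fricative [s]. /letofoorofio/ → lesofoorofio.
Rule 3 (regressive voicing assimilation): no segment meets the environment; /lesofoorofio/ is unchanged.
Rule 4 (intervocalic voicing): /s/ is a voiceless obstruent between vowels /e/ and /o/, so it voices to [z]. /f/ is a voiceless obstruent between vowels /o/ and /o/, so it voices to [v]. /f/ is a voiceless obstruent between vowels /o/ and /i/, so it voices to [v]. /lesofoorofio/ → lezovoorovio.
Rule 5 (final vowel raising): /o/ is a mid vowel in word-final position, so it raises to [u]. /lezovoorovio/ → lezovooroviu.

lezovooroviu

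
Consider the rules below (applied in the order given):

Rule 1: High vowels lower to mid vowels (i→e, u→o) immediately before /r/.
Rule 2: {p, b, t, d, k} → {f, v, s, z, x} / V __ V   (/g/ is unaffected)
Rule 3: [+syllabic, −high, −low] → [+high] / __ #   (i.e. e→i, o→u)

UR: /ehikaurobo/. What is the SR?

Rule 1 (pre-rhotic lowering): /u/ is a high vowel immediately before /r/, so it lowers to [o]. /ehikaurobo/ → ehikaorobo.
Rule 2 (intervocalic spirantization): /k/ is a stop between vowels /i/ and /a/, so it spirantizes to the fricative [x]. /b/ is a stop between vowels /o/ and /o/, so it spirantizes to the fricative [v]. /ehikaorobo/ → ehixaorovo.
Rule 3 (final vowel raising): /o/ is a mid vowel in word-final position, so it raises to [u]. /ehixaorovo/ → ehixaorovu.

ehixaorovu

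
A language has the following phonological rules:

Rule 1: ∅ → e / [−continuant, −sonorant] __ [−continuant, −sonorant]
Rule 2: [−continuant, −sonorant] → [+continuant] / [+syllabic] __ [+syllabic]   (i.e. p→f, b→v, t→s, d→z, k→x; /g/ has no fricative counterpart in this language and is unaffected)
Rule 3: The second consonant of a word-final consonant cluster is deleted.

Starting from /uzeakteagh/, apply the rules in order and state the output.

uzeaxeseag

Rule 1 (stop-cluster e-epenthesis): /k/ and /t/ form a stop–stop cluster, so [e] is inserted between them. /uzeakteagh/ → uzeaketeagh.
Rule 2 (intervocalic spirantization): /k/ is a stop between vowels /a/ and /e/, so it spirantizes to the fricative [x]. /t/ is a stop between vowels /e/ and /e/, so it spirantizes to the fricative [s]. /uzeaketeagh/ → uzeaxeseagh.
Rule 3 (final cluster simplification): /h/ is the second consonant of a word-final cluster /gh/, so it deletes. /uzeaxeseagh/ → uzeaxeseag.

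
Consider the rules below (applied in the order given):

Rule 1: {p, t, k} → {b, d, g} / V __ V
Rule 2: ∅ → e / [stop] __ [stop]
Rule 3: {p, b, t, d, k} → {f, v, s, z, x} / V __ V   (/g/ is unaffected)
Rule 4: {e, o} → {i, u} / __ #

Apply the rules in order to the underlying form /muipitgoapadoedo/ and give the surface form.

muivisegoavazoezu

Rule 1 (intervocalic voicing): /p/ is a voiceless stop between vowels /i/ and /i/, so it voices to [b]. /p/ is a voiceless stop between vowels /a/ and /a/, so it voices to [b]. /muipitgoapadoedo/ → muibitgoabadoedo.
Rule 2 (stop-cluster e-epenthesis): /t/ and /g/ form a stop–stop cluster, so [e] is inserted between them. /muibitgoabadoedo/ → muibitegoabadoedo.
Rule 3 (intervocalic spirantization): /b/ is a stop between vowels /i/ and /i/, so it spirantizes to the fricative [v]. /t/ is a stop between vowels /i/ and /e/, so it spirantizes to the fricative [s]. /b/ is a stop between vowels /a/ and /a/, so it spirantizes to the fricative [v]. /d/ is a stop between vowels /a/ and /o/, so it spirantizes to the fricative [z]. /d/ is a stop between vowels /e/ and /o/, so it spirantizes to the fricative [z]. /muibitegoabadoedo/ → muivisegoavazoezo.
Rule 4 (final vowel raising): /o/ is a mid vowel in word-final position, so it raises to [u]. /muivisegoavazoezo/ → muivisegoavazoezu.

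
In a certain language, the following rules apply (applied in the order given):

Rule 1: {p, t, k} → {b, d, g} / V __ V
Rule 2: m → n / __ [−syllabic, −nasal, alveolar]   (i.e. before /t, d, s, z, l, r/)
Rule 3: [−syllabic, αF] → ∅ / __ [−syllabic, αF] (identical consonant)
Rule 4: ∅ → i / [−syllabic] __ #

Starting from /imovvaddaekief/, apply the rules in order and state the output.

imovadaegiefi

Rule 1 (intervocalic voicing): /k/ is a voiceless stop between vowels /e/ and /i/, so it voices to [g]. /imovvaddaekief/ → imovvaddaegief.
Rule 2 (nasal place assimilation): no segment meets the environment; /imovvaddaegief/ is unchanged.
Rule 3 (degemination): /vv/ is a geminate; the first /v/ deletes. /dd/ is a geminate; the first /d/ deletes. /imovvaddaegief/ → imovadaegief.
Rule 4 (final i-epenthesis): the form ends in the consonant /f/, so [i] is inserted word-finally. /imovadaegief/ → imovadaegiefi.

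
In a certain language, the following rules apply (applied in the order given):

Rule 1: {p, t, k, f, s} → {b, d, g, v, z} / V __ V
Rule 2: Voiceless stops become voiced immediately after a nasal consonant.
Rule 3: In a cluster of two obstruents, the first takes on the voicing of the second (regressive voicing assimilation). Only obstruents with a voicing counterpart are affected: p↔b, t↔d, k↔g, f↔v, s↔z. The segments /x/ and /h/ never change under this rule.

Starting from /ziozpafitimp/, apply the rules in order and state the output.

Rule 1 (intervocalic voicing): /f/ is a voiceless obstruent between vowels /a/ and /i/, so it voices to [v]. /t/ is a voiceless obstruent between vowels /i/ and /i/, so it voices to [d]. /ziozpafitimp/ → ziozpavidimp.
Rule 2 (post-nasal voicing): /p/ is a voiceless stop immediately after the nasal /m/, so it voices to [b]. /ziozpavidimp/ → ziozpavidimb.
Rule 3 (regressive voicing assimilation): /z/ precedes the voiceless obstruent /p/, so it devoices to [s] by assimilation. /ziozpavidimb/ → ziospavidimb.

ziospavidimb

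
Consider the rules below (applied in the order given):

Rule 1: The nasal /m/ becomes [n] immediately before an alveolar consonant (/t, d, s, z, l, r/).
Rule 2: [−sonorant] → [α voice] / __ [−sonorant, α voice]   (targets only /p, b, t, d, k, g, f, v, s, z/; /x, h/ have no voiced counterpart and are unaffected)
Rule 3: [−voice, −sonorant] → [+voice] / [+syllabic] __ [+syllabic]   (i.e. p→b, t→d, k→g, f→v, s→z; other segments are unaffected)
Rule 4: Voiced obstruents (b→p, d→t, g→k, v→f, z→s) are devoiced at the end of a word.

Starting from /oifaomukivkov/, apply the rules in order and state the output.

oivaomugifkof

Rule 1 (nasal place assimilation): no segment meets the environment; /oifaomukivkov/ is unchanged.
Rule 2 (regressive voicing assimilation): /v/ precedes the voiceless obstruent /k/, so it devoices to [f] by assimilation. /oifaomukivkov/ → oifaomukifkov.
Rule 3 (intervocalic voicing): /f/ is a voiceless obstruent between vowels /i/ and /a/, so it voices to [v]. /k/ is a voiceless obstruent between vowels /u/ and /i/, so it voices to [g]. /oifaomukifkov/ → oivaomugifkov.
Rule 4 (final devoicing): /v/ is a voiced obstruent in word-final position, so it devoices to [f]. /oivaomugifkov/ → oivaomugifkof.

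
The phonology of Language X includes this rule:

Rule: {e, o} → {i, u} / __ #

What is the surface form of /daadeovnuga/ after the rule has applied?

daadeovnuga

No segment of /daadeovnuga/ meets the structural description of the rule, so the form surfaces unchanged.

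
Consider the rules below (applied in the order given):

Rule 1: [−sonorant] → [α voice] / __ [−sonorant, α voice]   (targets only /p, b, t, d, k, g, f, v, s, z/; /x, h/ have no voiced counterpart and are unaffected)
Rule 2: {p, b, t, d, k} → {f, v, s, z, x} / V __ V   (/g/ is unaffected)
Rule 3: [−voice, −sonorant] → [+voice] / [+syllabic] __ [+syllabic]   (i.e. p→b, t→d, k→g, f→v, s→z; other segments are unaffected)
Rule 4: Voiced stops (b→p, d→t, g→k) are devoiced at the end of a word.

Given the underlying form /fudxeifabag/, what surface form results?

futxeivavak

Rule 1 (regressive voicing assimilation): /d/ precedes the voiceless obstruent /x/, so it devoices to [t] by assimilation. /fudxeifabag/ → futxeifabag.
Rule 2 (intervocalic spirantization): /b/ is a stop between vowels /a/ and /a/, so it spirantizes to the fricative [v]. /futxeifabag/ → futxeifavag.
Rule 3 (intervocalic voicing): /f/ is a voiceless obstruent between vowels /i/ and /a/, so it voices to [v]. /futxeifavag/ → futxeivavag.
Rule 4 (final devoicing): /g/ is a voiced stop in word-final position, so it devoices to [k]. /futxeivavag/ → futxeivavak.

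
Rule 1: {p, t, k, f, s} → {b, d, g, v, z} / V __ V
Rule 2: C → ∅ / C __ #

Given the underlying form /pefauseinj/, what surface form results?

Rule 1 (intervocalic voicing): /f/ is a voiceless obstruent between vowels /e/ and /a/, so it voices to [v]. /s/ is a voiceless obstruent between vowels /u/ and /e/, so it voices to [z]. /pefauseinj/ → pevauzeinj.
Rule 2 (final cluster simplification): /j/ is the second consonant of a word-final cluster /nj/, so it deletes. /pevauzeinj/ → pevauzein.

pevauzein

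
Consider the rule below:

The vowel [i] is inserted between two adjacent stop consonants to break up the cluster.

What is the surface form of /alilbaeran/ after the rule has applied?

No segment of /alilbaeran/ meets the structural description of the rule, so the form surfaces unchanged.

alilbaeran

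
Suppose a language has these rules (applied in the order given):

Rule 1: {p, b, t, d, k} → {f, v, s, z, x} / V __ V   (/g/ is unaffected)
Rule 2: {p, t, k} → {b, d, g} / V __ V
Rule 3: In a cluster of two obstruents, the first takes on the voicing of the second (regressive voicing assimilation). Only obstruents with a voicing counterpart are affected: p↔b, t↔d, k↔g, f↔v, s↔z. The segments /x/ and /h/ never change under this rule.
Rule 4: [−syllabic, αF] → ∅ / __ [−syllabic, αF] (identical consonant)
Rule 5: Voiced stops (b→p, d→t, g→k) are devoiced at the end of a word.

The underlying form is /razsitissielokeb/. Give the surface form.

Rule 1 (intervocalic spirantization): /t/ is a stop between vowels /i/ and /i/, so it spirantizes to the fricative [s]. /k/ is a stop between vowels /o/ and /e/, so it spirantizes to the fricative [x]. /razsitissielokeb/ → razsisissieloxeb.
Rule 2 (intervocalic voicing): no segment meets the environment; /razsisissieloxeb/ is unchanged.
Rule 3 (regressive voicing assimilation): /z/ precedes the voiceless obstruent /s/, so it devoices to [s] by assimilation. /razsisissieloxeb/ → rassisissieloxeb.
Rule 4 (degemination): /ss/ is a geminate; the first /s/ deletes. /ss/ is a geminate; the first /s/ deletes. /rassisissieloxeb/ → rasisisieloxeb.
Rule 5 (final devoicing): /b/ is a voiced stop in word-final position, so it devoices to [p]. /rasisisieloxeb/ → rasisisieloxep.

rasisisieloxep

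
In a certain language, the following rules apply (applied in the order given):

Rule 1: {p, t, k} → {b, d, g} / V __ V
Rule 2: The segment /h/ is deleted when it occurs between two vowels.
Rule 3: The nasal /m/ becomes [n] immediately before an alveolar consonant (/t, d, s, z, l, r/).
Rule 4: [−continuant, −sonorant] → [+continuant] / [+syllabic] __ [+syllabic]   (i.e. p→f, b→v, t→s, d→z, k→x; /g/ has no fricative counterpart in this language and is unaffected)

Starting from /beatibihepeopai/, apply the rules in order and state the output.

beazivieveovai

Rule 1 (intervocalic voicing): /t/ is a voiceless stop between vowels /a/ and /i/, so it voices to [d]. /p/ is a voiceless stop between vowels /e/ and /e/, so it voices to [b]. /p/ is a voiceless stop between vowels /o/ and /a/, so it voices to [b]. /beatibihepeopai/ → beadibihebeobai.
Rule 2 (intervocalic h-deletion): /h/ occurs between vowels /i/ and /e/, so it deletes. /beadibihebeobai/ → beadibiebeobai.
Rule 3 (nasal place assimilation): no segment meets the environment; /beadibiebeobai/ is unchanged.
Rule 4 (intervocalic spirantization): /d/ is a stop between vowels /a/ and /i/, so it spirantizes to the fricative [z]. /b/ is a stop between vowels /i/ and /i/, so it spirantizes to the fricative [v]. /b/ is a stop between vowels /e/ and /e/, so it spirantizes to the fricative [v]. /b/ is a stop between vowels /o/ and /a/, so it spirantizes to the fricative [v]. /beadibiebeobai/ → beazivieveovai.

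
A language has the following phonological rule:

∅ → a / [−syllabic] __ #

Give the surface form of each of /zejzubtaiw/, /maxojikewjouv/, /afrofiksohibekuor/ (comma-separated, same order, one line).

/zejzubtaiw/: the form ends in the consonant /w/, so [a] is inserted word-finally. → [zejzubtaiwa].
/maxojikewjouv/: the form ends in the consonant /v/, so [a] is inserted word-finally. → [maxojikewjouva].
/afrofiksohibekuor/: the form ends in the consonant /r/, so [a] is inserted word-finally. → [afrofiksohibekuora].

zejzubtaiwa, maxojikewjouva, afrofiksohibekuora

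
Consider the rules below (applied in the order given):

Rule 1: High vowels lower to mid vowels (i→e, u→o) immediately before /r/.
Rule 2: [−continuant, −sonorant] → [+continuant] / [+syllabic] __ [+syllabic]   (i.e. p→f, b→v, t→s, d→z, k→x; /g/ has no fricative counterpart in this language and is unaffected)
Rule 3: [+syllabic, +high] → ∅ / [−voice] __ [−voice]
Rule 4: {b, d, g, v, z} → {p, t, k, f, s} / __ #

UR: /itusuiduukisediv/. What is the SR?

issuizuuxsezif

Rule 1 (pre-rhotic lowering): no segment meets the environment; /itusuiduukisediv/ is unchanged.
Rule 2 (intervocalic spirantization): /t/ is a stop between vowels /i/ and /u/, so it spirantizes to the fricative [s]. /d/ is a stop between vowels /i/ and /u/, so it spirantizes to the fricative [z]. /k/ is a stop between vowels /u/ and /i/, so it spirantizes to the fricative [x]. /d/ is a stop between vowels /e/ and /i/, so it spirantizes to the fricative [z]. /itusuiduukisediv/ → isusuizuuxiseziv.
Rule 3 (high vowel syncope): /u/ is a high vowel flanked by voiceless consonants /s/ and /s/, so it deletes. /i/ is a high vowel flanked by voiceless consonants /x/ and /s/, so it deletes. /isusuizuuxiseziv/ → issuizuuxseziv.
Rule 4 (final devoicing): /v/ is a voiced obstruent in word-final position, so it devoices to [f]. /issuizuuxseziv/ → issuizuuxsezif.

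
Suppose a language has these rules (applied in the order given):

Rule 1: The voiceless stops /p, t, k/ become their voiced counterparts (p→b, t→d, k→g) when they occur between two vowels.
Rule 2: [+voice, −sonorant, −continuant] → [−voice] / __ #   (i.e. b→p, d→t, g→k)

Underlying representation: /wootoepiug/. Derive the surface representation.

Rule 1 (intervocalic voicing): /t/ is a voiceless stop between vowels /o/ and /o/, so it voices to [d]. /p/ is a voiceless stop between vowels /e/ and /i/, so it voices to [b]. /wootoepiug/ → woodoebiug.
Rule 2 (final devoicing): /g/ is a voiced stop in word-final position, so it devoices to [k]. /woodoebiug/ → woodoebiuk.

woodoebiuk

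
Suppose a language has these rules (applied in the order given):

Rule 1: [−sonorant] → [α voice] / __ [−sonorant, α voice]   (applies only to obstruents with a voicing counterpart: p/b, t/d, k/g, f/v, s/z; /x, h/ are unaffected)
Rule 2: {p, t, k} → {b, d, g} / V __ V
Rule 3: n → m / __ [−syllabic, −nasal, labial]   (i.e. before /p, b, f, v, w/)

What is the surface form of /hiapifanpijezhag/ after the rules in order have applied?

hiabifampijeshag

Rule 1 (regressive voicing assimilation): /z/ precedes the voiceless obstruent /h/, so it devoices to [s] by assimilation. /hiapifanpijezhag/ → hiapifanpijeshag.
Rule 2 (intervocalic voicing): /p/ is a voiceless stop between vowels /a/ and /i/, so it voices to [b]. /hiapifanpijeshag/ → hiabifanpijeshag.
Rule 3 (nasal place assimilation): /n/ precedes the labial consonant /p/, so it assimilates in place to [m]. /hiabifanpijeshag/ → hiabifampijeshag.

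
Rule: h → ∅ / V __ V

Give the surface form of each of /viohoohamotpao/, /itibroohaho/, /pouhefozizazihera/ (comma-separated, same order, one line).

vioooamotpao, itibrooao, pouefozizaziera

/viohoohamotpao/: /h/ occurs between vowels /o/ and /o/, so it deletes. /h/ occurs between vowels /o/ and /a/, so it deletes. → [vioooamotpao].
/itibroohaho/: /h/ occurs between vowels /o/ and /a/, so it deletes. /h/ occurs between vowels /a/ and /o/, so it deletes. → [itibrooao].
/pouhefozizazihera/: /h/ occurs between vowels /u/ and /e/, so it deletes. /h/ occurs between vowels /i/ and /e/, so it deletes. → [pouefozizaziera].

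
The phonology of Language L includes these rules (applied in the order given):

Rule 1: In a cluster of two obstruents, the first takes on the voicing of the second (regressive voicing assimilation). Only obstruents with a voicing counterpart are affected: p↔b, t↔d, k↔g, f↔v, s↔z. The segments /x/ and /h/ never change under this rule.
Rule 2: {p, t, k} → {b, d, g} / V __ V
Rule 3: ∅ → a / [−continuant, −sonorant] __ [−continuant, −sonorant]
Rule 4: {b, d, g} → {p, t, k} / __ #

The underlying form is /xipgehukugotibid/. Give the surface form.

xibagehugugodibit

Rule 1 (regressive voicing assimilation): /p/ precedes the voiced obstruent /g/, so it voices to [b] by assimilation. /xipgehukugotibid/ → xibgehukugotibid.
Rule 2 (intervocalic voicing): /k/ is a voiceless stop between vowels /u/ and /u/, so it voices to [g]. /t/ is a voiceless stop between vowels /o/ and /i/, so it voices to [d]. /xibgehukugotibid/ → xibgehugugodibid.
Rule 3 (stop-cluster a-epenthesis): /b/ and /g/ form a stop–stop cluster, so [a] is inserted between them. /xibgehugugodibid/ → xibagehugugodibid.
Rule 4 (final devoicing): /d/ is a voiced stop in word-final position, so it devoices to [t]. /xibagehugugodibid/ → xibagehugugodibit.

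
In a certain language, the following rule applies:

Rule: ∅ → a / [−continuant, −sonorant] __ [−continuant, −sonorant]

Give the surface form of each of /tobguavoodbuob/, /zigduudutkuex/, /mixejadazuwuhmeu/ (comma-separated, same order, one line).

/tobguavoodbuob/: /b/ and /g/ form a stop–stop cluster, so [a] is inserted between them. /d/ and /b/ form a stop–stop cluster, so [a] is inserted between them. → [tobaguavoodabuob].
/zigduudutkuex/: /g/ and /d/ form a stop–stop cluster, so [a] is inserted between them. /t/ and /k/ form a stop–stop cluster, so [a] is inserted between them. → [zigaduudutakuex].
/mixejadazuwuhmeu/: the rule's environment is not met; surfaces unchanged as [mixejadazuwuhmeu].

tobaguavoodabuob, zigaduudutakuex, mixejadazuwuhmeu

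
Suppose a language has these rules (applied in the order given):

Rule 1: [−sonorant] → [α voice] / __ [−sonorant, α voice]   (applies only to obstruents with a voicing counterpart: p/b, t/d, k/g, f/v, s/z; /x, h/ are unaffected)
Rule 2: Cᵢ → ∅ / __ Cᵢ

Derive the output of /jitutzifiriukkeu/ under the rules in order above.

Rule 1 (regressive voicing assimilation): /t/ precedes the voiced obstruent /z/, so it voices to [d] by assimilation. /jitutzifiriukkeu/ → jitudzifiriukkeu.
Rule 2 (degemination): /kk/ is a geminate; the first /k/ deletes. /jitudzifiriukkeu/ → jitudzifiriukeu.

jitudzifiriukeu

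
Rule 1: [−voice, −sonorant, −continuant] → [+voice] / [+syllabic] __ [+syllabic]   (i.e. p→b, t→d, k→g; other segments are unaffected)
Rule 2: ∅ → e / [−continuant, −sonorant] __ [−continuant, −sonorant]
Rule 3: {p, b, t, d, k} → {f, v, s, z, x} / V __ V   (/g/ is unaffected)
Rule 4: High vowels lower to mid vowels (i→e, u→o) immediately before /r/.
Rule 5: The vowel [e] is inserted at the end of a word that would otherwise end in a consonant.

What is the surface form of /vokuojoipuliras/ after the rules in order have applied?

Rule 1 (intervocalic voicing): /k/ is a voiceless stop between vowels /o/ and /u/, so it voices to [g]. /p/ is a voiceless stop between vowels /i/ and /u/, so it voices to [b]. /vokuojoipuliras/ → voguojoibuliras.
Rule 2 (stop-cluster e-epenthesis): no segment meets the environment; /voguojoibuliras/ is unchanged.
Rule 3 (intervocalic spirantization): /b/ is a stop between vowels /i/ and /u/, so it spirantizes to the fricative [v]. /voguojoibuliras/ → voguojoivuliras.
Rule 4 (pre-rhotic lowering): /i/ is a high vowel immediately before /r/, so it lowers to [e]. /voguojoivuliras/ → voguojoivuleras.
Rule 5 (final e-epenthesis): the form ends in the consonant /s/, so [e] is inserted word-finally. /voguojoivuleras/ → voguojoivulerase.

voguojoivulerase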